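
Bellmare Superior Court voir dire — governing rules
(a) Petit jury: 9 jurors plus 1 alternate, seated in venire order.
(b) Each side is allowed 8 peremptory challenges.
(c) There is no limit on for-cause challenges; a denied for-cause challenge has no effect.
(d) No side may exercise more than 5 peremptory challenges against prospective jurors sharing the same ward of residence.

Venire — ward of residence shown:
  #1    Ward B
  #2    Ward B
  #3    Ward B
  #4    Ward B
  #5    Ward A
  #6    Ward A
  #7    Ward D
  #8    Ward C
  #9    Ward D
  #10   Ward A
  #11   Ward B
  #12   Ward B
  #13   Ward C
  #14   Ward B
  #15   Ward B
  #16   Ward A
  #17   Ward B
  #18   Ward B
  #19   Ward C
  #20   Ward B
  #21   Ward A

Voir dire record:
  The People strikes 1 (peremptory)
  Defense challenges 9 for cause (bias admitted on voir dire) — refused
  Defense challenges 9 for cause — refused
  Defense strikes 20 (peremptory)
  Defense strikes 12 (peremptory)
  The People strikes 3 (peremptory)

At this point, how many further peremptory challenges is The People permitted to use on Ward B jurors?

The People peremptories so far: #1, #3 — 2 of 8 used, 6 left overall.
Against Ward B: #1, #3 — 2 used; per-ward cap 5 leaves 3.
Binding limit: min(6, 3) = 3.

3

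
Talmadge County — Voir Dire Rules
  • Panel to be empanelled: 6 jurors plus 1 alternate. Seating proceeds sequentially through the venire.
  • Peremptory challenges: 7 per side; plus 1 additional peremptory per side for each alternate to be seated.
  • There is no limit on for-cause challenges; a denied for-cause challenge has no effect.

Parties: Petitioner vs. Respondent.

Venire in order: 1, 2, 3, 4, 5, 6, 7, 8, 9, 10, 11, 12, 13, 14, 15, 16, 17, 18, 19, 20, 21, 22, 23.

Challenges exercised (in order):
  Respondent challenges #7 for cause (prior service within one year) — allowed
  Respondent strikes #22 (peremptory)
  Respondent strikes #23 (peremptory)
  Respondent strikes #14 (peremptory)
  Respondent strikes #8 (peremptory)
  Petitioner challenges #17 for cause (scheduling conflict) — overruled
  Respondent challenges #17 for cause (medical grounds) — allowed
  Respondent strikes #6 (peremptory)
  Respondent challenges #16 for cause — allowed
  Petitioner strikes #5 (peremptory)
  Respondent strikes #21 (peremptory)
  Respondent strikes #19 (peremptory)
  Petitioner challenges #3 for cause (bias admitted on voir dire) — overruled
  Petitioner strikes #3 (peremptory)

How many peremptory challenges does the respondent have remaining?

Respondent allotment: 7 base + 1 × 1 alternate = 8.
Respondent peremptories used: #22, #23, #14, #8, #6, #21, #19 — 7 (for-cause on #7, #17, #16 don't count).
Remaining: 8 − 7 = 1.

1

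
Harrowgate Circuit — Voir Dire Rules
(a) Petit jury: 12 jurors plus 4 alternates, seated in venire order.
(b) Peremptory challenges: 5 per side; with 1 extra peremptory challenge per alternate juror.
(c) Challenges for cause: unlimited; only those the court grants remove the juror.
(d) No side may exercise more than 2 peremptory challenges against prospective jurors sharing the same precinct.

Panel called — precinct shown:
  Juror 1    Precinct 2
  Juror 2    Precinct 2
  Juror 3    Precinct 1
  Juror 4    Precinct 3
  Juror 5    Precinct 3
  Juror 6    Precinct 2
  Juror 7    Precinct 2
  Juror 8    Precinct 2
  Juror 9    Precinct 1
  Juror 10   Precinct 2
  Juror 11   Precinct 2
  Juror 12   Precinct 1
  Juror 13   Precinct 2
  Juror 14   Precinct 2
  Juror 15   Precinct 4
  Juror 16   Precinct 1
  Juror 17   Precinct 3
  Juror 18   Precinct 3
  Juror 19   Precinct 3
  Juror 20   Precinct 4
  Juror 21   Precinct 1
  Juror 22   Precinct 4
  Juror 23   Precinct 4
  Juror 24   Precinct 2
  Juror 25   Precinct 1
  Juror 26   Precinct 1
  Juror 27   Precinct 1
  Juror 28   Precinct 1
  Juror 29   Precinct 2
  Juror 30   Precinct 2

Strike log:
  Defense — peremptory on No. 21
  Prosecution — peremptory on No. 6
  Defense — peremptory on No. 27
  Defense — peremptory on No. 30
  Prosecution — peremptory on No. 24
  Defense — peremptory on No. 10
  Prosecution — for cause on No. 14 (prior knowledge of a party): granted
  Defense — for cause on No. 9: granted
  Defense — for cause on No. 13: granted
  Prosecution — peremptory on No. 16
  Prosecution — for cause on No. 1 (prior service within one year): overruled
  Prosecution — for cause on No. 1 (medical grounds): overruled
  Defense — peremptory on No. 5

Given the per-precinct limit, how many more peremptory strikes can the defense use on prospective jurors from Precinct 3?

Defense peremptories so far: #21, #27, #30, #10, #5 — 5 of 9 used, 4 left overall.
Against Precinct 3: #5 — 1 used; per-precinct cap 2 leaves 1.
Binding limit: min(4, 1) = 1.

1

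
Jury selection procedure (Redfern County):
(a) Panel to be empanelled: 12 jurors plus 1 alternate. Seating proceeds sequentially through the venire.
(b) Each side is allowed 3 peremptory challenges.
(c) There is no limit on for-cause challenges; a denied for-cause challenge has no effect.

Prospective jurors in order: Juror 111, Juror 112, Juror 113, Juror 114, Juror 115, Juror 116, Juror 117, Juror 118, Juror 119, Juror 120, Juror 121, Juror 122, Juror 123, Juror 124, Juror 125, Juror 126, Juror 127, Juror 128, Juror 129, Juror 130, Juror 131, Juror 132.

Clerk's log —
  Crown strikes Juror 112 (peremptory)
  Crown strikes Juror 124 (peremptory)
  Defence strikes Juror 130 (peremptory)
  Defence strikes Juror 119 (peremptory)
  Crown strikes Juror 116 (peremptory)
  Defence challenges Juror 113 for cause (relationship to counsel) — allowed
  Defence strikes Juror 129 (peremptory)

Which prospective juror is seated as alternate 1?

128

Removed: #112, #113, #116, #119, #124, #129, #130.
Seating in order: seats 1–12 → #111, #114, #115, #117, #118, #120, #121, #122, #123, #125, #126, #127; alternates → #128.
So alternate 1 is #128.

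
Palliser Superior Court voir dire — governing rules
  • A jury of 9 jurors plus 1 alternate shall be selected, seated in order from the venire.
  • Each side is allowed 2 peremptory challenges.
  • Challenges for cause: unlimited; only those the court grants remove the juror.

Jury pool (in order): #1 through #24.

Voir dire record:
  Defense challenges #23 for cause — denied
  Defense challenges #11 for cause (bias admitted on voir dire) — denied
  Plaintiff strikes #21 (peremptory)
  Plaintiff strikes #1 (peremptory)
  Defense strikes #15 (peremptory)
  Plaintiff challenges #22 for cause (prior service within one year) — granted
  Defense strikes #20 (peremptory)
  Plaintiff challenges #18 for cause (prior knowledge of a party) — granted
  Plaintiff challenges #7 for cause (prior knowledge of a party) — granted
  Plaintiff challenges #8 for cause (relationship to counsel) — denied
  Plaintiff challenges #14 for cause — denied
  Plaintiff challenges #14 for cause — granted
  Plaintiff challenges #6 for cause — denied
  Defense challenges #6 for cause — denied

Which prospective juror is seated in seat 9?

11

Removed: #1, #7, #14, #15, #18, #20, #21, #22. (#6, #8, #11, #23 stay — for-cause denied.)
Filling seats in venire order through position 9: #2, #3, #4, #5, #6, #8, #9, #10, #11.
So seat 9 is #11.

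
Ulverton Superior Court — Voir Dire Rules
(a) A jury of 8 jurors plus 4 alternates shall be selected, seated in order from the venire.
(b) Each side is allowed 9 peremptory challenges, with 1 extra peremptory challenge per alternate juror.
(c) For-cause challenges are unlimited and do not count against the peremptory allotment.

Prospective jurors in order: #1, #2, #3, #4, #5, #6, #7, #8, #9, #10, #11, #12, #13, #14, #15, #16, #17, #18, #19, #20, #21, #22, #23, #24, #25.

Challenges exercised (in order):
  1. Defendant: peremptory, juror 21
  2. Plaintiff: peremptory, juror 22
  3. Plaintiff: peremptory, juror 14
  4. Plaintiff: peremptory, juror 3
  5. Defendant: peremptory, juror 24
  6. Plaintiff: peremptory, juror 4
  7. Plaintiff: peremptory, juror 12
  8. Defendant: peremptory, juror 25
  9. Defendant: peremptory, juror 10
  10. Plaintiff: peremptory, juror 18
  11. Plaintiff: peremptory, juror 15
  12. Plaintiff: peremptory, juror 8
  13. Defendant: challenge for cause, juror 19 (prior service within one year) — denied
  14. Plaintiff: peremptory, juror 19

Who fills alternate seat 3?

20

Removed: #3, #4, #8, #10, #12, #14, #15, #18, #19, #21, #22, #24, #25.
Filling seats in venire order through position 11: #1, #2, #5, #6, #7, #9, #11, #13, #16, #17, #20.
So alternate 3 is #20.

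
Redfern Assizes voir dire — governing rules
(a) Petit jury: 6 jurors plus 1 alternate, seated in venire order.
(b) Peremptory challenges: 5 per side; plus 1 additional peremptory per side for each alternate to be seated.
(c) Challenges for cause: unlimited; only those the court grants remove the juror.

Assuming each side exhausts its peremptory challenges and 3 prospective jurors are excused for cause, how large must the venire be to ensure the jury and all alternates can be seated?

Seats to fill: 6 + 1 alternates = 7.
Peremptories: 5 + 1×1 = 6 per side × 2 sides = 12.
For-cause removals: 3.
Minimum venire: 7 + 12 + 3 = 22.

22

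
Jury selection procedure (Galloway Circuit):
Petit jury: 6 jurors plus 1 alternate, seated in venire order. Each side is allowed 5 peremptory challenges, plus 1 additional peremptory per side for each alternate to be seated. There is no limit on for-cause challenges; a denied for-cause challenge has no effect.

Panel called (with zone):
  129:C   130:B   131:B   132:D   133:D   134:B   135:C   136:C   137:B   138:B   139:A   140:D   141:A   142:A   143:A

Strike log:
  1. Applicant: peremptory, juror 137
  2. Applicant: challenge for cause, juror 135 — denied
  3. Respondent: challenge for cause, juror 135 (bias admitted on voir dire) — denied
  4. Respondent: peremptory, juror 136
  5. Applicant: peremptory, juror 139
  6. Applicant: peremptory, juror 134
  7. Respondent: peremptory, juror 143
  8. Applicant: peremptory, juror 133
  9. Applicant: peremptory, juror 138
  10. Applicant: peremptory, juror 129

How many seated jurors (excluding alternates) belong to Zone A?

Removed: #129, #133, #134, #136, #137, #138, #139, #143.
Seated jurors 1–6: #130, #131, #132, #135, #140, #141 (alternates #142 not counted).
Of those, in Zone A: #141 → 1.

1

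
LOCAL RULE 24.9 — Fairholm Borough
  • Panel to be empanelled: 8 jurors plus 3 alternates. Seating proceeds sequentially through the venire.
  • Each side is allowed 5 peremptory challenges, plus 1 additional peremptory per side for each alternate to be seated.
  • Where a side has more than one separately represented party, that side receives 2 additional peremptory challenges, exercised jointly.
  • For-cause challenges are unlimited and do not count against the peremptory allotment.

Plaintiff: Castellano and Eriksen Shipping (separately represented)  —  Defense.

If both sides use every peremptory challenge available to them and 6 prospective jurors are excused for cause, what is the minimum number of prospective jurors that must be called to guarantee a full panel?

Seats to fill: 8 + 3 alternates = 11.
Peremptories — Plaintiff: 5 + 1×3 + 2 = 10; Defense: 5 + 1×3 = 8; total 18.
For-cause removals: 6.
Minimum venire: 11 + 18 + 6 = 35.

35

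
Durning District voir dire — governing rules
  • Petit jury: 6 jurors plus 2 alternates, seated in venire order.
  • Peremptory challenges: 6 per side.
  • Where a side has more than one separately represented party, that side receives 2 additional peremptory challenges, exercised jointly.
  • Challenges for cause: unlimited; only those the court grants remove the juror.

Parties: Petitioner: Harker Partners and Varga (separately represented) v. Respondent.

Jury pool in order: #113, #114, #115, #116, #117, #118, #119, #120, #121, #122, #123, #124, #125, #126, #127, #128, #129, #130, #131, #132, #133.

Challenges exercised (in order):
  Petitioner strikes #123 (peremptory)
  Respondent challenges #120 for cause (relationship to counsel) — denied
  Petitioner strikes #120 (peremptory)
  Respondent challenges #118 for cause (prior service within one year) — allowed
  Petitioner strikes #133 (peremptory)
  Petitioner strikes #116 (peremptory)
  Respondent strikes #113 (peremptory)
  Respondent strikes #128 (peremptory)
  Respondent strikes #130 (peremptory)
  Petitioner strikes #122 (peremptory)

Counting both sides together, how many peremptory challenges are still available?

Petitioner allotment: 6 base + 2 multi-party = 8. Respondent allotment: 6.
Petitioner peremptories used: #123, #120, #133, #116, #122 — 5.
Respondent peremptories used: #113, #128, #130 — 3 (for-cause on #120, #118 don't count).
Remaining: (8 − 5) + (6 − 3) = 6.

6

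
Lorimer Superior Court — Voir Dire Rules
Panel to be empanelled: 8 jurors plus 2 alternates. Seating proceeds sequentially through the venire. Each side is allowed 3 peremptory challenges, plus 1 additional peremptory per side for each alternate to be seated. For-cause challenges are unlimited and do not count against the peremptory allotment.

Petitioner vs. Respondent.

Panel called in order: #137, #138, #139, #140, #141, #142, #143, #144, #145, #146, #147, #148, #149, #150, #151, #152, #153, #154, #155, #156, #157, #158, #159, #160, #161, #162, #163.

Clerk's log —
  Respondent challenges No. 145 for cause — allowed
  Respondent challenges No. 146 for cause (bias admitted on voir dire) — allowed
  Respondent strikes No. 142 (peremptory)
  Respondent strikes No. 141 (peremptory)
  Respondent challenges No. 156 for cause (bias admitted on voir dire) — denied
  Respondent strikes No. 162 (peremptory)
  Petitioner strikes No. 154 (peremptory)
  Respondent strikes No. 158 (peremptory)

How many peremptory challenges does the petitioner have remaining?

4

Petitioner allotment: 3 base + 1 × 2 alternates = 5.
Petitioner peremptories used: #154 — 1.
Remaining: 5 − 1 = 4.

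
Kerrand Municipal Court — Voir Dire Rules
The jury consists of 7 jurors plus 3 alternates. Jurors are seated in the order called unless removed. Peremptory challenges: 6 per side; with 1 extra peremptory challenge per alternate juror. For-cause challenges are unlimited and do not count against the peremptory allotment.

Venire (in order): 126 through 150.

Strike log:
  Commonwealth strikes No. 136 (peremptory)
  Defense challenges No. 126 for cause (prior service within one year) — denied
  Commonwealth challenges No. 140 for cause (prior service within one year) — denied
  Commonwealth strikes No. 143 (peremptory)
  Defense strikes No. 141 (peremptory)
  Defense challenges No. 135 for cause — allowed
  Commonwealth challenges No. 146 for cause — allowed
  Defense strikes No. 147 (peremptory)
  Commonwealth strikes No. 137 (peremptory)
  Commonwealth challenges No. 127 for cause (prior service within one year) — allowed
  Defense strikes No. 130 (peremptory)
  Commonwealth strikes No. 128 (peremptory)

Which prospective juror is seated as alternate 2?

140

Removed: #127, #128, #130, #135, #136, #137, #141, #143, #146, #147. (#126, #140 stay — for-cause denied.)
Seating in order: seats 1–7 → #126, #129, #131, #132, #133, #134, #138; alternates → #139, #140, #142.
So alternate 2 is #140.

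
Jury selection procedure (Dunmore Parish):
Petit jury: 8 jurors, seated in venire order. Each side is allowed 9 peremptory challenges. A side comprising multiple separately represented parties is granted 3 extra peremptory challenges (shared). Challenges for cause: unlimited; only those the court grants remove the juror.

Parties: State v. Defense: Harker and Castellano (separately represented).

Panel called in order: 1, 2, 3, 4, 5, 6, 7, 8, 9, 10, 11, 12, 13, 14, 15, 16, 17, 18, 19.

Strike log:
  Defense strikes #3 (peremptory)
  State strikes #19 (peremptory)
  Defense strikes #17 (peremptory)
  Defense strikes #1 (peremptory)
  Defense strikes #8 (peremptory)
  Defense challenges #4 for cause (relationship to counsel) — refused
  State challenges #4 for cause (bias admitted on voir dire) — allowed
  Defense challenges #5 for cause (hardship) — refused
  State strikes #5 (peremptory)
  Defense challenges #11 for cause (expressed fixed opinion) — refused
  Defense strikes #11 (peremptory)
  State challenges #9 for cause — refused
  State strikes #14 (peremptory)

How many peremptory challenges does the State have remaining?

State allotment: 9.
State peremptories used: #19, #5, #14 — 3 (for-cause on #4, #9 don't count).
Remaining: 9 − 3 = 6.

6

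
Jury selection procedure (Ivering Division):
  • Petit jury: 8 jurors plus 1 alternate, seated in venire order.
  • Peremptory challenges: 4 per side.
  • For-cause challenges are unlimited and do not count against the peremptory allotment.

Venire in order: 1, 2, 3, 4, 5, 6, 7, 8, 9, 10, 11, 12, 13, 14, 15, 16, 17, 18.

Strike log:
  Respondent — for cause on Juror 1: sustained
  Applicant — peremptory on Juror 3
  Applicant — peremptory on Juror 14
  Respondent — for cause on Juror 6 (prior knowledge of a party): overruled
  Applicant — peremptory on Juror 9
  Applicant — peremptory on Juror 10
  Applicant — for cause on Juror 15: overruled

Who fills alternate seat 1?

Removed: #1, #3, #9, #10, #14. (#6, #15 stay — for-cause denied.)
Seating in order: seats 1–8 → #2, #4, #5, #6, #7, #8, #11, #12; alternates → #13.
So alternate 1 is #13.

13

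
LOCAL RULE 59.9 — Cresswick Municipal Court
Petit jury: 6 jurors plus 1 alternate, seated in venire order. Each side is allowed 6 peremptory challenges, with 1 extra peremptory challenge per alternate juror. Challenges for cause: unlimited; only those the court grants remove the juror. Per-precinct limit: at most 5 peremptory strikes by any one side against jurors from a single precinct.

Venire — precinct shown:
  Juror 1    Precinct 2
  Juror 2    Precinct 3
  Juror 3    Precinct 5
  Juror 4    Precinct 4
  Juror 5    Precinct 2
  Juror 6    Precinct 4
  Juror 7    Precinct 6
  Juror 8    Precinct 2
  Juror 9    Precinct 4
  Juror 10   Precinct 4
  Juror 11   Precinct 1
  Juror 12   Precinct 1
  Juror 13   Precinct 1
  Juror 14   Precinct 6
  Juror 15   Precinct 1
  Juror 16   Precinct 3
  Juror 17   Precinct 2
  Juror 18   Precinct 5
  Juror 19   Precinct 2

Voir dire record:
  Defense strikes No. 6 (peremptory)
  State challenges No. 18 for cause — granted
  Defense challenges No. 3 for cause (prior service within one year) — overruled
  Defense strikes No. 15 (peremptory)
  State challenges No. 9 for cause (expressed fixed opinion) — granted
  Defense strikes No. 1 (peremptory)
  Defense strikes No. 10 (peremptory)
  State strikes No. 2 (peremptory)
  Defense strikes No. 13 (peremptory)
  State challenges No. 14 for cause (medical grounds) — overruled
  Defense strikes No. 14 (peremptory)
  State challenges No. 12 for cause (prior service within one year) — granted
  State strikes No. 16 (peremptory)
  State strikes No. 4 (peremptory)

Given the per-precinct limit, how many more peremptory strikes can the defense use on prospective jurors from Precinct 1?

1

Defense peremptories so far: #6, #15, #1, #10, #13, #14 — 6 of 7 used, 1 left overall.
Against Precinct 1: #15, #13 — 2 used; per-precinct cap 5 leaves 3.
Binding limit: min(1, 3) = 1.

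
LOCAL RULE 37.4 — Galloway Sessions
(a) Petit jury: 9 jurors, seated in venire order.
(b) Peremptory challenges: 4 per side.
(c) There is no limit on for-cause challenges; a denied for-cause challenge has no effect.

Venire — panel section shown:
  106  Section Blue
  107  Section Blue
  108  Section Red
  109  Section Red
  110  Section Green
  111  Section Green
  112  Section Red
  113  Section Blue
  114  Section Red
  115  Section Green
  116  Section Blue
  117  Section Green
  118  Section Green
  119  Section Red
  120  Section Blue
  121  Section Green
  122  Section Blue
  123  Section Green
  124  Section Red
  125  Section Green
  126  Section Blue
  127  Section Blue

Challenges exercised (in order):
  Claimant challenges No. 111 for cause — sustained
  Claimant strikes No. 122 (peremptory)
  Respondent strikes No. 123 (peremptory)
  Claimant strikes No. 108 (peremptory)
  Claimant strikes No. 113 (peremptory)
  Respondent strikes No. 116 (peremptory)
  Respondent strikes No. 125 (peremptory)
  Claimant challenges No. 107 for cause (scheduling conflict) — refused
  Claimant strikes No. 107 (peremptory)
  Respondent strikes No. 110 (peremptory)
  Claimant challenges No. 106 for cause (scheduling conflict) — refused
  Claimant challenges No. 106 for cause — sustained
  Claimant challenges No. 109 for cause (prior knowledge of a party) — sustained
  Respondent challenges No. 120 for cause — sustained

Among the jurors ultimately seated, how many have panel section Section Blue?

1

Removed: #106, #107, #108, #109, #110, #111, #113, #116, #120, #122, #123, #125.
Seated jurors 1–9: #112, #114, #115, #117, #118, #119, #121, #124, #126.
Of those, in Section Blue: #126 → 1.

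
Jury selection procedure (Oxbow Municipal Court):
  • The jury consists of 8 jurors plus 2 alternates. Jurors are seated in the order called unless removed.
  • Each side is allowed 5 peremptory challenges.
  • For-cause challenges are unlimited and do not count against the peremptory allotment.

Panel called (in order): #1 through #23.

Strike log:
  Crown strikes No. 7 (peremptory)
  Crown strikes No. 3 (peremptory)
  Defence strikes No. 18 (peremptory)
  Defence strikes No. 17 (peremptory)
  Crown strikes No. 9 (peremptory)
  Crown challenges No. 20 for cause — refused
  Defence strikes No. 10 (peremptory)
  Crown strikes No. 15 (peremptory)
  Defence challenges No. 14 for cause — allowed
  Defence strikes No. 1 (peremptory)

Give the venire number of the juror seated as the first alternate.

16

Removed: #1, #3, #7, #9, #10, #14, #15, #17, #18. (#20 stays — for-cause denied.)
Filling seats in venire order through position 9: #2, #4, #5, #6, #8, #11, #12, #13, #16.
So alternate 1 is #16.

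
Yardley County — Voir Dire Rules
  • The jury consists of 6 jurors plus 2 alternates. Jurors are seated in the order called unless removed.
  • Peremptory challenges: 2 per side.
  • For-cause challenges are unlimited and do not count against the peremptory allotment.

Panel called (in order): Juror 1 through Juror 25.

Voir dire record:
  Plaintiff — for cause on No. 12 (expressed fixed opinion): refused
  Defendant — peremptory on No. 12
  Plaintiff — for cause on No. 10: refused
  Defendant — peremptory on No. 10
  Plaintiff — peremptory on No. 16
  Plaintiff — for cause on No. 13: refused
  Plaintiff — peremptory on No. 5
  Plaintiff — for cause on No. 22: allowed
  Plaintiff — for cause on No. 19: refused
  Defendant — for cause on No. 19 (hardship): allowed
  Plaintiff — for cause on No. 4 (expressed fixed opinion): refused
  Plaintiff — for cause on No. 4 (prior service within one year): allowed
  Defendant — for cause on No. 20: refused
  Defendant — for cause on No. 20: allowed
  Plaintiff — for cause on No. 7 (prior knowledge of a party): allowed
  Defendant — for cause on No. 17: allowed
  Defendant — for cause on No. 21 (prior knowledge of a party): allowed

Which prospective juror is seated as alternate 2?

13

Removed: #4, #5, #7, #10, #12, #16, #17, #19, #20, #21, #22. (#13 stays — for-cause denied.)
Filling seats in venire order through position 8: #1, #2, #3, #6, #8, #9, #11, #13.
So alternate 2 is #13.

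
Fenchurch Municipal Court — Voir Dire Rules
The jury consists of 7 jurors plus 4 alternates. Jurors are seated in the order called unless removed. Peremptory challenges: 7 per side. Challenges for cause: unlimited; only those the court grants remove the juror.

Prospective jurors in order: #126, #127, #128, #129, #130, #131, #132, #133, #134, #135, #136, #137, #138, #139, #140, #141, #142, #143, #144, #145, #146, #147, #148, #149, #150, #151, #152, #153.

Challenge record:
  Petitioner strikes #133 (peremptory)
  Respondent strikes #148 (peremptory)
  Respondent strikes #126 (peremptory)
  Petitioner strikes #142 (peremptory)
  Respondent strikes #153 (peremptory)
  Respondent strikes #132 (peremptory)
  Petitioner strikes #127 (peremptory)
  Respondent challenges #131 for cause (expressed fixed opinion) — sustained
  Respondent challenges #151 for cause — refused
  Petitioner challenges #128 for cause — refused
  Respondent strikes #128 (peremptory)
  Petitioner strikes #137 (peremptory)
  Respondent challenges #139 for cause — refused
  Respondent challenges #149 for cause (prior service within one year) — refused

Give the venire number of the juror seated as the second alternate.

141

Removed: #126, #127, #128, #131, #132, #133, #137, #142, #148, #153. (#139, #149, #151 stay — for-cause denied.)
Seating in order: seats 1–7 → #129, #130, #134, #135, #136, #138, #139; alternates → #140, #141, #143, #144.
So alternate 2 is #141.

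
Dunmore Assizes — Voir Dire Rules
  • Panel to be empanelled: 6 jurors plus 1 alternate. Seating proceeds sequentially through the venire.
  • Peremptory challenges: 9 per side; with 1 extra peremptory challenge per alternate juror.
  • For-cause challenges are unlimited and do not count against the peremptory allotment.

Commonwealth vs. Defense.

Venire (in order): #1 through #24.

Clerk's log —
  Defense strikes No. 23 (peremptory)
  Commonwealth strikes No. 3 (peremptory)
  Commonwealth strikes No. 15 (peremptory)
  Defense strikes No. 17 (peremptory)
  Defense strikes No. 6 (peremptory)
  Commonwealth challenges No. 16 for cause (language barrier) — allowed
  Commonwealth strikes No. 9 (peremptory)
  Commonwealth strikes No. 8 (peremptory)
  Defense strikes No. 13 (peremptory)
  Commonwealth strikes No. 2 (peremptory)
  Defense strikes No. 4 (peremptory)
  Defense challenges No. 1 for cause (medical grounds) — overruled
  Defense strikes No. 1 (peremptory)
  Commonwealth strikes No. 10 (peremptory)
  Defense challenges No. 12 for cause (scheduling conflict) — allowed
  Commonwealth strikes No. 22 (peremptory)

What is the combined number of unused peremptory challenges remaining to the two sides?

7

Commonwealth allotment: 9 base + 1 × 1 alternate = 10. Defense allotment: 9 base + 1 × 1 alternate = 10.
Commonwealth peremptories used: #3, #15, #9, #8, #2, #10, #22 — 7 (the for-cause on #16 doesn't count).
Defense peremptories used: #23, #17, #6, #13, #4, #1 — 6 (for-cause on #1, #12 don't count).
Remaining: (10 − 7) + (10 − 6) = 7.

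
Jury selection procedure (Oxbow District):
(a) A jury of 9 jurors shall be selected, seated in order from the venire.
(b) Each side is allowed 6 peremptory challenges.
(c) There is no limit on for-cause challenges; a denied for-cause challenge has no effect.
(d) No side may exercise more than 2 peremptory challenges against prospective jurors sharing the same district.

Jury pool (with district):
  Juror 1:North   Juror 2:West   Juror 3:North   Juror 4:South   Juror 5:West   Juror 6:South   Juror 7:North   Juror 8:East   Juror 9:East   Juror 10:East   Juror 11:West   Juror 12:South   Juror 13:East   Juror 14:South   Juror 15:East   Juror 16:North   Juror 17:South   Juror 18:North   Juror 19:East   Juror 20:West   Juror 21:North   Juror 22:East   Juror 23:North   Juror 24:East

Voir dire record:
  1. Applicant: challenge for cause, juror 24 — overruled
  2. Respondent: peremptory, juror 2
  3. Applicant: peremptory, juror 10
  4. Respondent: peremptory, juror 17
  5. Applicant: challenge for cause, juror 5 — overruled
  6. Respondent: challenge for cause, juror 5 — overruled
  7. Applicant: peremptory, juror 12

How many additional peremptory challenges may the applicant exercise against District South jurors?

Applicant peremptories so far: #10, #12 — 2 of 6 used, 4 left overall.
Against District South: #12 — 1 used; per-district cap 2 leaves 1.
Binding limit: min(4, 1) = 1.

1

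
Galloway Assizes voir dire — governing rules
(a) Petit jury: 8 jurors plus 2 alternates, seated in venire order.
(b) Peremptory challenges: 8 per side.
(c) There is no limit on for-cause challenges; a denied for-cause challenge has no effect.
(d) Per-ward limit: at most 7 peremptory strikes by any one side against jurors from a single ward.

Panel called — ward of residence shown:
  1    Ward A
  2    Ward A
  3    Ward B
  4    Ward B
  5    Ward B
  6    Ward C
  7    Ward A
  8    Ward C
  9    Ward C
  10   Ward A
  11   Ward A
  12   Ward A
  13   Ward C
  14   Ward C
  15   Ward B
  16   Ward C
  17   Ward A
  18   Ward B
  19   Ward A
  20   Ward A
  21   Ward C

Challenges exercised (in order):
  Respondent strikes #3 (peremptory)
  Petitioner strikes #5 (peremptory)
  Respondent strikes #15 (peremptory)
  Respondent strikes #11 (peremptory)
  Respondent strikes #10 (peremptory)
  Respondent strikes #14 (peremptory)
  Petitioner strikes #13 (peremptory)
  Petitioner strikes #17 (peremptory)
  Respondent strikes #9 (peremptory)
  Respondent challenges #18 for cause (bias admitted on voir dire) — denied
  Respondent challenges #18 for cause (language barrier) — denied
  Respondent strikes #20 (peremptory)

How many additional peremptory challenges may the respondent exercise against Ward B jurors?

Respondent peremptories so far: #3, #15, #11, #10, #14, #9, #20 — 7 of 8 used, 1 left overall.
Against Ward B: #3, #15 — 2 used; per-ward cap 7 leaves 5.
Binding limit: min(1, 5) = 1.

1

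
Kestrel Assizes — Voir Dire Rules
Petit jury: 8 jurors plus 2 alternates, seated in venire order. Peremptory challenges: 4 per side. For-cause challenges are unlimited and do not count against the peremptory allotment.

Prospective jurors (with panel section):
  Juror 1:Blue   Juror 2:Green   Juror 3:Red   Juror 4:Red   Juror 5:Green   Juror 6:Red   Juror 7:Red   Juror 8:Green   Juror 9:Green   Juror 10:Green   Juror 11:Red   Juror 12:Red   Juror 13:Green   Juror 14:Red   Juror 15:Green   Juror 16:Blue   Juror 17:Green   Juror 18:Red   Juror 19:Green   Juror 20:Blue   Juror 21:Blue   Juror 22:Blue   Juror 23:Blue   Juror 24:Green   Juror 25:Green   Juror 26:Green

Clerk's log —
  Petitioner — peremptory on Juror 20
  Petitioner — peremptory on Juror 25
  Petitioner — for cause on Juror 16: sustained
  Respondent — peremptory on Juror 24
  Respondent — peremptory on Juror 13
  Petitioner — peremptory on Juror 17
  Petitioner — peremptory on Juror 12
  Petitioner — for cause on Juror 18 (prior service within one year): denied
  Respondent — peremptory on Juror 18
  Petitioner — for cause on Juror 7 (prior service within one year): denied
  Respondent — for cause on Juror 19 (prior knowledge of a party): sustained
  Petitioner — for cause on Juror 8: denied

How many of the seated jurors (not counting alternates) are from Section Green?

Removed: #12, #13, #16, #17, #18, #19, #20, #24, #25.
Seated jurors 1–8: #1, #2, #3, #4, #5, #6, #7, #8 (alternates #9, #10 not counted).
Of those, in Section Green: #2, #5, #8 → 3.

3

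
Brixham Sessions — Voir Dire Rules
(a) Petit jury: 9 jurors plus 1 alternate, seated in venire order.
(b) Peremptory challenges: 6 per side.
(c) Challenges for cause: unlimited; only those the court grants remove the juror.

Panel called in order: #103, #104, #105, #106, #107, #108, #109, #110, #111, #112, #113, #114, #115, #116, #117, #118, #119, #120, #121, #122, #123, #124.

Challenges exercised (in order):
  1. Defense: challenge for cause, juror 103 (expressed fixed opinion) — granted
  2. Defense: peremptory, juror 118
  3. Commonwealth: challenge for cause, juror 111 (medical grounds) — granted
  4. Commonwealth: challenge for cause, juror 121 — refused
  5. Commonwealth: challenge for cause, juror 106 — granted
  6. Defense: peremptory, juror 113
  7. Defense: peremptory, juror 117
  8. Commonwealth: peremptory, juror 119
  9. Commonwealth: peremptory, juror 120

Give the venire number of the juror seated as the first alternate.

Removed: #103, #106, #111, #113, #117, #118, #119, #120. (#121 stays — for-cause denied.)
Seating in order: seats 1–9 → #104, #105, #107, #108, #109, #110, #112, #114, #115; alternates → #116.
So alternate 1 is #116.

116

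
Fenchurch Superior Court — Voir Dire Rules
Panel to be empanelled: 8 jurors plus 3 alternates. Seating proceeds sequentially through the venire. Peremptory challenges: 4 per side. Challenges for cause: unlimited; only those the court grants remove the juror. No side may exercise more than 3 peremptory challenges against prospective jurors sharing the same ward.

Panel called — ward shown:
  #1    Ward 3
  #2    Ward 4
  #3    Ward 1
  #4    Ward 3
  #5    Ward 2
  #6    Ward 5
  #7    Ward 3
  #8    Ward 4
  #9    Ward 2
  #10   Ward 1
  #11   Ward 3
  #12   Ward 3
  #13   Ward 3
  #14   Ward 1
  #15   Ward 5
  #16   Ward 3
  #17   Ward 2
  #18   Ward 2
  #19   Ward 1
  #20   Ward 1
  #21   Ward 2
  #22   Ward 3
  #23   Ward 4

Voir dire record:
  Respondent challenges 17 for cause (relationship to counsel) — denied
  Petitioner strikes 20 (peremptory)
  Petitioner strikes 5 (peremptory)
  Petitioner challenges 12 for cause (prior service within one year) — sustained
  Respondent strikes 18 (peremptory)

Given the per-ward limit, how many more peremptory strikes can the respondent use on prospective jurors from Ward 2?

2

Respondent peremptories so far: #18 — 1 of 4 used, 3 left overall.
Against Ward 2: #18 — 1 used; per-ward cap 3 leaves 2.
Binding limit: min(3, 2) = 2.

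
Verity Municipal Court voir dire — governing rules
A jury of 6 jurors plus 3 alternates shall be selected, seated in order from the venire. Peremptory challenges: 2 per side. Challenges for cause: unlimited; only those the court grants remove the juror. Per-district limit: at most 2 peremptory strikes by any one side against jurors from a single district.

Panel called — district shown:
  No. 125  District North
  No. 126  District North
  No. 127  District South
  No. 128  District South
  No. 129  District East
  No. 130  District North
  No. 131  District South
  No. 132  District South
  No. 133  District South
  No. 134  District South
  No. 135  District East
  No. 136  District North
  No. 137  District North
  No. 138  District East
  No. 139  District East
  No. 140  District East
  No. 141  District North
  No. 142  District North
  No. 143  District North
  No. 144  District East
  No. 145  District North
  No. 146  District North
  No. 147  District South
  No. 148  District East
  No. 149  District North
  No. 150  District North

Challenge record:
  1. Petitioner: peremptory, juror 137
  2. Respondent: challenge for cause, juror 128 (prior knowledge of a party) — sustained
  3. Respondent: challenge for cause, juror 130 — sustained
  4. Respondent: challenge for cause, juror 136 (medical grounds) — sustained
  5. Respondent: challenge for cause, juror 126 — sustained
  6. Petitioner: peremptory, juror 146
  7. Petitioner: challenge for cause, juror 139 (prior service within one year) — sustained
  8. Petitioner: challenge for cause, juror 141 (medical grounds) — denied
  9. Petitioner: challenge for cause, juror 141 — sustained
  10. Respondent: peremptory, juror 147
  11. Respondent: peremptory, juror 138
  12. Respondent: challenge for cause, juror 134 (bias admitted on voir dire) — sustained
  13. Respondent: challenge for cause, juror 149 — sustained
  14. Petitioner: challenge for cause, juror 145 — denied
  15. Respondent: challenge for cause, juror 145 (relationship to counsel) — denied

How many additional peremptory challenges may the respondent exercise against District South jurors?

0

Respondent peremptories so far: #147, #138 — 2 of 2 used, 0 left overall.
Against District South: #147 — 1 used; per-district cap 2 leaves 1.
Binding limit: min(0, 1) = 0.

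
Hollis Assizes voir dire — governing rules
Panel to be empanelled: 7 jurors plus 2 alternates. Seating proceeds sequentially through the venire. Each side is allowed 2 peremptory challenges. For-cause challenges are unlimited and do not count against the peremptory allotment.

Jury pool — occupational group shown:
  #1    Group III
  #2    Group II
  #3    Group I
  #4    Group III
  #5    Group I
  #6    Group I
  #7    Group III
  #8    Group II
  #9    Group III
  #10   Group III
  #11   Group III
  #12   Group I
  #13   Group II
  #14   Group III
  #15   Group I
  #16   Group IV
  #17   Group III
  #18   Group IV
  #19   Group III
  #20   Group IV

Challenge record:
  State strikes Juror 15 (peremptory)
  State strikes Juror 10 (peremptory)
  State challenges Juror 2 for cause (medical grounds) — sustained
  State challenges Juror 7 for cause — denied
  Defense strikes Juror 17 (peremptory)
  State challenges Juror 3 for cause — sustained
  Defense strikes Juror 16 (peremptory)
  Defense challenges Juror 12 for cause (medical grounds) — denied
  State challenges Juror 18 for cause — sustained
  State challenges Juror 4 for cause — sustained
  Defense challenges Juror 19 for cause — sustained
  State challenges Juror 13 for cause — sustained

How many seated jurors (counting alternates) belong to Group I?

3

Removed: #2, #3, #4, #10, #13, #15, #16, #17, #18, #19.
Seated (9 incl. alternates): #1, #5, #6, #7, #8, #9, #11, #12, #14.
Of those, in Group I: #5, #6, #12 → 3.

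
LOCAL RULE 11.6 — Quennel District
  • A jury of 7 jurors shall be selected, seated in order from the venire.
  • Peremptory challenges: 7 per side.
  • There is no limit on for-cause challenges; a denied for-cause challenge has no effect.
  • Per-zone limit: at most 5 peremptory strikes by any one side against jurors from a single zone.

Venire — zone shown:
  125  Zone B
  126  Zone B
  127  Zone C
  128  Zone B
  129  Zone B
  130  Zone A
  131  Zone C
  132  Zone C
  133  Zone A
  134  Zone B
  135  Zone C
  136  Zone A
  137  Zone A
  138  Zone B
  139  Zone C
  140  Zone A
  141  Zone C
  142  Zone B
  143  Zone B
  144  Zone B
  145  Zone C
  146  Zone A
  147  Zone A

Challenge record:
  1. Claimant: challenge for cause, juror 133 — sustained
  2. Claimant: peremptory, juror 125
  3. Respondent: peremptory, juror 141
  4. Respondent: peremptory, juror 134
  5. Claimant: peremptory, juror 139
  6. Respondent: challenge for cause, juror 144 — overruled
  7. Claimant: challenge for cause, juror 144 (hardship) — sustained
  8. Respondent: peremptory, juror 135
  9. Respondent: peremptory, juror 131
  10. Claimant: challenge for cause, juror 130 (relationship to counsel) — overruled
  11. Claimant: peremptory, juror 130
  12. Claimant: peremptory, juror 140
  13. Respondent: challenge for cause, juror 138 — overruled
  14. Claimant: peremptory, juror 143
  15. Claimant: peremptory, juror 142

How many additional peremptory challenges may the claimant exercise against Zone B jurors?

1

Claimant peremptories so far: #125, #139, #130, #140, #143, #142 — 6 of 7 used, 1 left overall.
Against Zone B: #125, #143, #142 — 3 used; per-zone cap 5 leaves 2.
Binding limit: min(1, 2) = 1.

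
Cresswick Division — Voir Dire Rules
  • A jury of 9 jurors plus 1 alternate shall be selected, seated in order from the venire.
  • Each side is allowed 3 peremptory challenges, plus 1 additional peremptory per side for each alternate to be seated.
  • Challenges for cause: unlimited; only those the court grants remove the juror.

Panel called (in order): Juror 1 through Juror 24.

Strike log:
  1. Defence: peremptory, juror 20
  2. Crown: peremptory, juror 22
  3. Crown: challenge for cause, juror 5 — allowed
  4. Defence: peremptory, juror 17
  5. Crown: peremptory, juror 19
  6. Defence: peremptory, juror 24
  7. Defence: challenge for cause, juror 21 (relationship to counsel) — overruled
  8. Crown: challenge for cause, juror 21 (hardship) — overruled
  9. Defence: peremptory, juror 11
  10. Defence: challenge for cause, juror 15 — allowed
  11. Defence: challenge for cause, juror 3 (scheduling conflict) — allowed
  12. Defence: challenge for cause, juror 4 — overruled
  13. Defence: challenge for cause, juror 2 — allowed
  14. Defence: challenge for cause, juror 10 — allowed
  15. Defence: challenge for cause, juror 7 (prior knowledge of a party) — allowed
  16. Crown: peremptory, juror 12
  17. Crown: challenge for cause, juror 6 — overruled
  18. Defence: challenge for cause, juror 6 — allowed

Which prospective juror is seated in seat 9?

Removed: #2, #3, #5, #6, #7, #10, #11, #12, #15, #17, #19, #20, #22, #24. (#4, #21 stay — for-cause denied.)
Seating in order: seats 1–9 → #1, #4, #8, #9, #13, #14, #16, #18, #21; alternates → #23.
So seat 9 is #21.

21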